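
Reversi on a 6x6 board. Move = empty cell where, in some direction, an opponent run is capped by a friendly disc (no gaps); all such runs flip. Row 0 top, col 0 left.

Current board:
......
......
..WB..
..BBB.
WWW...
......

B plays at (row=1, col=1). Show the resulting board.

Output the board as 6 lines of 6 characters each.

Place B at (1,1); scan 8 dirs for brackets.
Dir NW: first cell '.' (not opp) -> no flip
Dir N: first cell '.' (not opp) -> no flip
Dir NE: first cell '.' (not opp) -> no flip
Dir W: first cell '.' (not opp) -> no flip
Dir E: first cell '.' (not opp) -> no flip
Dir SW: first cell '.' (not opp) -> no flip
Dir S: first cell '.' (not opp) -> no flip
Dir SE: opp run (2,2) capped by B -> flip
All flips: (2,2)

Answer: ......
.B....
..BB..
..BBB.
WWW...
......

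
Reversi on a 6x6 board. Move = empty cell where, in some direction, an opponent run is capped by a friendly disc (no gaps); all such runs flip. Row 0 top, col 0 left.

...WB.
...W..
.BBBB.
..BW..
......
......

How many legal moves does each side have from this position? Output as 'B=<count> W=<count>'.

-- B to move --
(0,2): flips 2 -> legal
(1,2): no bracket -> illegal
(1,4): no bracket -> illegal
(3,4): flips 1 -> legal
(4,2): flips 1 -> legal
(4,3): flips 1 -> legal
(4,4): flips 1 -> legal
B mobility = 5
-- W to move --
(0,5): flips 1 -> legal
(1,0): no bracket -> illegal
(1,1): flips 1 -> legal
(1,2): no bracket -> illegal
(1,4): no bracket -> illegal
(1,5): flips 1 -> legal
(2,0): no bracket -> illegal
(2,5): no bracket -> illegal
(3,0): no bracket -> illegal
(3,1): flips 2 -> legal
(3,4): no bracket -> illegal
(3,5): flips 1 -> legal
(4,1): no bracket -> illegal
(4,2): no bracket -> illegal
(4,3): no bracket -> illegal
W mobility = 5

Answer: B=5 W=5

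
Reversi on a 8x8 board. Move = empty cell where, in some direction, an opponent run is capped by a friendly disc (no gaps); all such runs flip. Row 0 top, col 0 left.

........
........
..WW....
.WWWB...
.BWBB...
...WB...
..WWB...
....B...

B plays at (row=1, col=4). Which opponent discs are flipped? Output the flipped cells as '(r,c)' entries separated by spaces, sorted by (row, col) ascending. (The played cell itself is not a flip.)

Dir NW: first cell '.' (not opp) -> no flip
Dir N: first cell '.' (not opp) -> no flip
Dir NE: first cell '.' (not opp) -> no flip
Dir W: first cell '.' (not opp) -> no flip
Dir E: first cell '.' (not opp) -> no flip
Dir SW: opp run (2,3) (3,2) capped by B -> flip
Dir S: first cell '.' (not opp) -> no flip
Dir SE: first cell '.' (not opp) -> no flip

Answer: (2,3) (3,2)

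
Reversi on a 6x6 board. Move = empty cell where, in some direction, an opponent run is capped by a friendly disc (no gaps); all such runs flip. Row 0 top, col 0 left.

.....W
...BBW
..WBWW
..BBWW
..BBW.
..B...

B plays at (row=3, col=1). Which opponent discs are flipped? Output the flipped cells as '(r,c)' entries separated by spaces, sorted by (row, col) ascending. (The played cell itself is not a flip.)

Answer: (2,2)

Derivation:
Dir NW: first cell '.' (not opp) -> no flip
Dir N: first cell '.' (not opp) -> no flip
Dir NE: opp run (2,2) capped by B -> flip
Dir W: first cell '.' (not opp) -> no flip
Dir E: first cell 'B' (not opp) -> no flip
Dir SW: first cell '.' (not opp) -> no flip
Dir S: first cell '.' (not opp) -> no flip
Dir SE: first cell 'B' (not opp) -> no flip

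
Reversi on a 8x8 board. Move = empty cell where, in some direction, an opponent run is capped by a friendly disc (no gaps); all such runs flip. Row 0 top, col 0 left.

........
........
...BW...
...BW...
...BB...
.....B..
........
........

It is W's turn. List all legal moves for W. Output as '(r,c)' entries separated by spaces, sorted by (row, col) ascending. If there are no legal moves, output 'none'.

(1,2): flips 1 -> legal
(1,3): no bracket -> illegal
(1,4): no bracket -> illegal
(2,2): flips 1 -> legal
(3,2): flips 1 -> legal
(3,5): no bracket -> illegal
(4,2): flips 1 -> legal
(4,5): no bracket -> illegal
(4,6): no bracket -> illegal
(5,2): flips 1 -> legal
(5,3): no bracket -> illegal
(5,4): flips 1 -> legal
(5,6): no bracket -> illegal
(6,4): no bracket -> illegal
(6,5): no bracket -> illegal
(6,6): no bracket -> illegal

Answer: (1,2) (2,2) (3,2) (4,2) (5,2) (5,4)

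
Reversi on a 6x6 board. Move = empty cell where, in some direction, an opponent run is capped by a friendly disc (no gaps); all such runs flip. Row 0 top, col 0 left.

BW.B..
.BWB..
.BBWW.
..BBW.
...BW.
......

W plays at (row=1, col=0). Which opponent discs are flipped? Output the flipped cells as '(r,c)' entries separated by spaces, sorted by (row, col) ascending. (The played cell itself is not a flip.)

Answer: (1,1)

Derivation:
Dir NW: edge -> no flip
Dir N: opp run (0,0), next=edge -> no flip
Dir NE: first cell 'W' (not opp) -> no flip
Dir W: edge -> no flip
Dir E: opp run (1,1) capped by W -> flip
Dir SW: edge -> no flip
Dir S: first cell '.' (not opp) -> no flip
Dir SE: opp run (2,1) (3,2) (4,3), next='.' -> no flip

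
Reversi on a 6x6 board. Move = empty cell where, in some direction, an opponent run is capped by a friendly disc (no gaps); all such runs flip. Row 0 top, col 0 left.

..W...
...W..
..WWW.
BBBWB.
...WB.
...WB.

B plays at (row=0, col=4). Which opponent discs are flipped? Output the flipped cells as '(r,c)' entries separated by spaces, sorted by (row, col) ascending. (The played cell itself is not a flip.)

Dir NW: edge -> no flip
Dir N: edge -> no flip
Dir NE: edge -> no flip
Dir W: first cell '.' (not opp) -> no flip
Dir E: first cell '.' (not opp) -> no flip
Dir SW: opp run (1,3) (2,2) capped by B -> flip
Dir S: first cell '.' (not opp) -> no flip
Dir SE: first cell '.' (not opp) -> no flip

Answer: (1,3) (2,2)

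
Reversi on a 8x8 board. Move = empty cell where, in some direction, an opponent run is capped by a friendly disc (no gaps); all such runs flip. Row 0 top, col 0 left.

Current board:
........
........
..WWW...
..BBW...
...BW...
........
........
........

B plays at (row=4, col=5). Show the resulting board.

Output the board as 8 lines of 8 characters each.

Answer: ........
........
..WWW...
..BBW...
...BBB..
........
........
........

Derivation:
Place B at (4,5); scan 8 dirs for brackets.
Dir NW: opp run (3,4) (2,3), next='.' -> no flip
Dir N: first cell '.' (not opp) -> no flip
Dir NE: first cell '.' (not opp) -> no flip
Dir W: opp run (4,4) capped by B -> flip
Dir E: first cell '.' (not opp) -> no flip
Dir SW: first cell '.' (not opp) -> no flip
Dir S: first cell '.' (not opp) -> no flip
Dir SE: first cell '.' (not opp) -> no flip
All flips: (4,4)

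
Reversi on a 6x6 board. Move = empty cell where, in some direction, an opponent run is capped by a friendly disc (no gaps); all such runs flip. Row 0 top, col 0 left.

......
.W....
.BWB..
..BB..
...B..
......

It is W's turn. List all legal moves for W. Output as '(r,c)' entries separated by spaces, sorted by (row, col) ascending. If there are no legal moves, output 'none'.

(1,0): no bracket -> illegal
(1,2): no bracket -> illegal
(1,3): no bracket -> illegal
(1,4): no bracket -> illegal
(2,0): flips 1 -> legal
(2,4): flips 1 -> legal
(3,0): no bracket -> illegal
(3,1): flips 1 -> legal
(3,4): no bracket -> illegal
(4,1): no bracket -> illegal
(4,2): flips 1 -> legal
(4,4): flips 1 -> legal
(5,2): no bracket -> illegal
(5,3): no bracket -> illegal
(5,4): no bracket -> illegal

Answer: (2,0) (2,4) (3,1) (4,2) (4,4)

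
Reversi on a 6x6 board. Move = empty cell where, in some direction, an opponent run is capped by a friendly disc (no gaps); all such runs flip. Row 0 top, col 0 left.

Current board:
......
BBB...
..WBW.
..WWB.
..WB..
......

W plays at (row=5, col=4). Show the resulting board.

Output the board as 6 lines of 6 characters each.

Answer: ......
BBB...
..WBW.
..WWB.
..WW..
....W.

Derivation:
Place W at (5,4); scan 8 dirs for brackets.
Dir NW: opp run (4,3) capped by W -> flip
Dir N: first cell '.' (not opp) -> no flip
Dir NE: first cell '.' (not opp) -> no flip
Dir W: first cell '.' (not opp) -> no flip
Dir E: first cell '.' (not opp) -> no flip
Dir SW: edge -> no flip
Dir S: edge -> no flip
Dir SE: edge -> no flip
All flips: (4,3)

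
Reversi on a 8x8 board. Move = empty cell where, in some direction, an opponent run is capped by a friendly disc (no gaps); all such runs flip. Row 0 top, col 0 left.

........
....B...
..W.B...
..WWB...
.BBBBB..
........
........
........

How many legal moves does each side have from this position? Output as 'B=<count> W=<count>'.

Answer: B=5 W=8

Derivation:
-- B to move --
(1,1): flips 2 -> legal
(1,2): flips 2 -> legal
(1,3): no bracket -> illegal
(2,1): flips 1 -> legal
(2,3): flips 2 -> legal
(3,1): flips 2 -> legal
B mobility = 5
-- W to move --
(0,3): no bracket -> illegal
(0,4): no bracket -> illegal
(0,5): no bracket -> illegal
(1,3): no bracket -> illegal
(1,5): flips 1 -> legal
(2,3): no bracket -> illegal
(2,5): no bracket -> illegal
(3,0): no bracket -> illegal
(3,1): no bracket -> illegal
(3,5): flips 1 -> legal
(3,6): no bracket -> illegal
(4,0): no bracket -> illegal
(4,6): no bracket -> illegal
(5,0): flips 1 -> legal
(5,1): flips 1 -> legal
(5,2): flips 1 -> legal
(5,3): flips 1 -> legal
(5,4): flips 1 -> legal
(5,5): flips 1 -> legal
(5,6): no bracket -> illegal
W mobility = 8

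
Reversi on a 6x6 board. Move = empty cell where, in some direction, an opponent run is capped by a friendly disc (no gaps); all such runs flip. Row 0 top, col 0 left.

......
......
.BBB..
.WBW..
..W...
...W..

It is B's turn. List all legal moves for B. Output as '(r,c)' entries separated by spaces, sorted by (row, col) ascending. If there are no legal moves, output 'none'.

(2,0): no bracket -> illegal
(2,4): no bracket -> illegal
(3,0): flips 1 -> legal
(3,4): flips 1 -> legal
(4,0): flips 1 -> legal
(4,1): flips 1 -> legal
(4,3): flips 1 -> legal
(4,4): flips 1 -> legal
(5,1): no bracket -> illegal
(5,2): flips 1 -> legal
(5,4): no bracket -> illegal

Answer: (3,0) (3,4) (4,0) (4,1) (4,3) (4,4) (5,2)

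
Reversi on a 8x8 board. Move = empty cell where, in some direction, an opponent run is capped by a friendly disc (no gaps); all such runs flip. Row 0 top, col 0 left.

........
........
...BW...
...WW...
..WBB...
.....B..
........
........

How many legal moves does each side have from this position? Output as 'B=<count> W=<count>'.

-- B to move --
(1,3): no bracket -> illegal
(1,4): flips 2 -> legal
(1,5): no bracket -> illegal
(2,2): flips 1 -> legal
(2,5): flips 2 -> legal
(3,1): no bracket -> illegal
(3,2): no bracket -> illegal
(3,5): no bracket -> illegal
(4,1): flips 1 -> legal
(4,5): flips 1 -> legal
(5,1): no bracket -> illegal
(5,2): no bracket -> illegal
(5,3): no bracket -> illegal
B mobility = 5
-- W to move --
(1,2): flips 1 -> legal
(1,3): flips 1 -> legal
(1,4): no bracket -> illegal
(2,2): flips 1 -> legal
(3,2): no bracket -> illegal
(3,5): no bracket -> illegal
(4,5): flips 2 -> legal
(4,6): no bracket -> illegal
(5,2): flips 1 -> legal
(5,3): flips 1 -> legal
(5,4): flips 1 -> legal
(5,6): no bracket -> illegal
(6,4): no bracket -> illegal
(6,5): no bracket -> illegal
(6,6): flips 2 -> legal
W mobility = 8

Answer: B=5 W=8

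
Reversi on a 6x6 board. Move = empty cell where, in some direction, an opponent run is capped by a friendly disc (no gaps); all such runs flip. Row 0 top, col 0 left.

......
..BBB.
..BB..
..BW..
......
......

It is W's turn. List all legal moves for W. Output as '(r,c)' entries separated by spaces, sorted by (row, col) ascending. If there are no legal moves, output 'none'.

Answer: (0,3) (1,1) (3,1)

Derivation:
(0,1): no bracket -> illegal
(0,2): no bracket -> illegal
(0,3): flips 2 -> legal
(0,4): no bracket -> illegal
(0,5): no bracket -> illegal
(1,1): flips 1 -> legal
(1,5): no bracket -> illegal
(2,1): no bracket -> illegal
(2,4): no bracket -> illegal
(2,5): no bracket -> illegal
(3,1): flips 1 -> legal
(3,4): no bracket -> illegal
(4,1): no bracket -> illegal
(4,2): no bracket -> illegal
(4,3): no bracket -> illegal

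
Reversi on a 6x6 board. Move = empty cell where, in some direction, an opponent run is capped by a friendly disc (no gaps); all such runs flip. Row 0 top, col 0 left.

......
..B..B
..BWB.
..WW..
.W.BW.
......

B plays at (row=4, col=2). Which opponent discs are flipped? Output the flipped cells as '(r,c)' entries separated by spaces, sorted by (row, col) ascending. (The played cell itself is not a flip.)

Answer: (3,2) (3,3)

Derivation:
Dir NW: first cell '.' (not opp) -> no flip
Dir N: opp run (3,2) capped by B -> flip
Dir NE: opp run (3,3) capped by B -> flip
Dir W: opp run (4,1), next='.' -> no flip
Dir E: first cell 'B' (not opp) -> no flip
Dir SW: first cell '.' (not opp) -> no flip
Dir S: first cell '.' (not opp) -> no flip
Dir SE: first cell '.' (not opp) -> no flip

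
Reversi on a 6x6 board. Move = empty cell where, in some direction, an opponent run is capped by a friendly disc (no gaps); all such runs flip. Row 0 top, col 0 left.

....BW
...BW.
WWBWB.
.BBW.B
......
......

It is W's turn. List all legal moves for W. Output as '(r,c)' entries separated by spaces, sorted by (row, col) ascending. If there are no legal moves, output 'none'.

Answer: (0,3) (1,1) (1,2) (1,5) (2,5) (3,0) (3,4) (4,1) (4,2) (4,3)

Derivation:
(0,2): no bracket -> illegal
(0,3): flips 2 -> legal
(1,1): flips 1 -> legal
(1,2): flips 1 -> legal
(1,5): flips 1 -> legal
(2,5): flips 1 -> legal
(3,0): flips 2 -> legal
(3,4): flips 1 -> legal
(4,0): no bracket -> illegal
(4,1): flips 2 -> legal
(4,2): flips 1 -> legal
(4,3): flips 1 -> legal
(4,4): no bracket -> illegal
(4,5): no bracket -> illegal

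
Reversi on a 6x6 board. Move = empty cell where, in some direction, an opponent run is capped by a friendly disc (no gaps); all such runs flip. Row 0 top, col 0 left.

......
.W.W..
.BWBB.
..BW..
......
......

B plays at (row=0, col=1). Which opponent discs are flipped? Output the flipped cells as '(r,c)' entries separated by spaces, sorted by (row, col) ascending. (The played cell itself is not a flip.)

Answer: (1,1)

Derivation:
Dir NW: edge -> no flip
Dir N: edge -> no flip
Dir NE: edge -> no flip
Dir W: first cell '.' (not opp) -> no flip
Dir E: first cell '.' (not opp) -> no flip
Dir SW: first cell '.' (not opp) -> no flip
Dir S: opp run (1,1) capped by B -> flip
Dir SE: first cell '.' (not opp) -> no flip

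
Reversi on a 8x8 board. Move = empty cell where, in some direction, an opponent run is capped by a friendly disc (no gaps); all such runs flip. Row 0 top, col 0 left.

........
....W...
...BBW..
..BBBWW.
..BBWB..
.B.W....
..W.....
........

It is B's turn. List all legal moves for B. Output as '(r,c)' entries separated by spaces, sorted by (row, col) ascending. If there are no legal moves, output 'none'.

Answer: (0,4) (0,5) (1,5) (1,6) (2,6) (2,7) (3,7) (4,6) (5,4) (5,5) (6,3) (6,4) (7,3)

Derivation:
(0,3): no bracket -> illegal
(0,4): flips 1 -> legal
(0,5): flips 1 -> legal
(1,3): no bracket -> illegal
(1,5): flips 2 -> legal
(1,6): flips 1 -> legal
(2,6): flips 1 -> legal
(2,7): flips 1 -> legal
(3,7): flips 2 -> legal
(4,6): flips 1 -> legal
(4,7): no bracket -> illegal
(5,2): no bracket -> illegal
(5,4): flips 1 -> legal
(5,5): flips 1 -> legal
(6,1): no bracket -> illegal
(6,3): flips 1 -> legal
(6,4): flips 1 -> legal
(7,1): no bracket -> illegal
(7,2): no bracket -> illegal
(7,3): flips 1 -> legal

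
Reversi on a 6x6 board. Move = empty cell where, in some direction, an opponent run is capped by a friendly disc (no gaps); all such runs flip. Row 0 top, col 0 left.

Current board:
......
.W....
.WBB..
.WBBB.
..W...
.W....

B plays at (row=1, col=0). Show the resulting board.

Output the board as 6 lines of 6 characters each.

Answer: ......
BW....
.BBB..
.WBBB.
..W...
.W....

Derivation:
Place B at (1,0); scan 8 dirs for brackets.
Dir NW: edge -> no flip
Dir N: first cell '.' (not opp) -> no flip
Dir NE: first cell '.' (not opp) -> no flip
Dir W: edge -> no flip
Dir E: opp run (1,1), next='.' -> no flip
Dir SW: edge -> no flip
Dir S: first cell '.' (not opp) -> no flip
Dir SE: opp run (2,1) capped by B -> flip
All flips: (2,1)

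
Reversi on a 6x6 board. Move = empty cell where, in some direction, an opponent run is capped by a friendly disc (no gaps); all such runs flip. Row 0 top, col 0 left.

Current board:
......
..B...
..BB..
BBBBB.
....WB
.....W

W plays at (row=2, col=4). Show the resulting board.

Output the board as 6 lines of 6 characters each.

Place W at (2,4); scan 8 dirs for brackets.
Dir NW: first cell '.' (not opp) -> no flip
Dir N: first cell '.' (not opp) -> no flip
Dir NE: first cell '.' (not opp) -> no flip
Dir W: opp run (2,3) (2,2), next='.' -> no flip
Dir E: first cell '.' (not opp) -> no flip
Dir SW: opp run (3,3), next='.' -> no flip
Dir S: opp run (3,4) capped by W -> flip
Dir SE: first cell '.' (not opp) -> no flip
All flips: (3,4)

Answer: ......
..B...
..BBW.
BBBBW.
....WB
.....W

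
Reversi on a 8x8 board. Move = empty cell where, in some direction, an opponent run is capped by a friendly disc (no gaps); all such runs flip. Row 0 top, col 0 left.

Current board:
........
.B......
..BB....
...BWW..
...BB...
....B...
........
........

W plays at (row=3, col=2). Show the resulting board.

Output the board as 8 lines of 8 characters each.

Answer: ........
.B......
..BB....
..WWWW..
...BB...
....B...
........
........

Derivation:
Place W at (3,2); scan 8 dirs for brackets.
Dir NW: first cell '.' (not opp) -> no flip
Dir N: opp run (2,2), next='.' -> no flip
Dir NE: opp run (2,3), next='.' -> no flip
Dir W: first cell '.' (not opp) -> no flip
Dir E: opp run (3,3) capped by W -> flip
Dir SW: first cell '.' (not opp) -> no flip
Dir S: first cell '.' (not opp) -> no flip
Dir SE: opp run (4,3) (5,4), next='.' -> no flip
All flips: (3,3)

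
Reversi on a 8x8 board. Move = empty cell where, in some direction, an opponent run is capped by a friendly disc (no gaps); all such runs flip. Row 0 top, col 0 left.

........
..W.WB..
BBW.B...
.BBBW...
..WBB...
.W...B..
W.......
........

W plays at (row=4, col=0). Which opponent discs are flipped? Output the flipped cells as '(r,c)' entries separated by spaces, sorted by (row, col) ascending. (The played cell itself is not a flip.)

Dir NW: edge -> no flip
Dir N: first cell '.' (not opp) -> no flip
Dir NE: opp run (3,1) capped by W -> flip
Dir W: edge -> no flip
Dir E: first cell '.' (not opp) -> no flip
Dir SW: edge -> no flip
Dir S: first cell '.' (not opp) -> no flip
Dir SE: first cell 'W' (not opp) -> no flip

Answer: (3,1)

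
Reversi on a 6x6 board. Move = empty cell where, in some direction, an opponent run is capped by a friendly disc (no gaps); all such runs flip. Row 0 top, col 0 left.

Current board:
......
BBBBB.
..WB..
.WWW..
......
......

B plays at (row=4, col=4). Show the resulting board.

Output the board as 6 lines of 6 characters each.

Answer: ......
BBBBB.
..BB..
.WWB..
....B.
......

Derivation:
Place B at (4,4); scan 8 dirs for brackets.
Dir NW: opp run (3,3) (2,2) capped by B -> flip
Dir N: first cell '.' (not opp) -> no flip
Dir NE: first cell '.' (not opp) -> no flip
Dir W: first cell '.' (not opp) -> no flip
Dir E: first cell '.' (not opp) -> no flip
Dir SW: first cell '.' (not opp) -> no flip
Dir S: first cell '.' (not opp) -> no flip
Dir SE: first cell '.' (not opp) -> no flip
All flips: (2,2) (3,3)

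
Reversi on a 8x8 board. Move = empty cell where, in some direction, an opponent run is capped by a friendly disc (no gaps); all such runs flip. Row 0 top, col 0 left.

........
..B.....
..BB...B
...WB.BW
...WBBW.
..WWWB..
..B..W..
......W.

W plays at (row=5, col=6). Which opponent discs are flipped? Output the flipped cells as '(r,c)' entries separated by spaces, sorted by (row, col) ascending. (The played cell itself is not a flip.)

Answer: (5,5)

Derivation:
Dir NW: opp run (4,5) (3,4) (2,3) (1,2), next='.' -> no flip
Dir N: first cell 'W' (not opp) -> no flip
Dir NE: first cell '.' (not opp) -> no flip
Dir W: opp run (5,5) capped by W -> flip
Dir E: first cell '.' (not opp) -> no flip
Dir SW: first cell 'W' (not opp) -> no flip
Dir S: first cell '.' (not opp) -> no flip
Dir SE: first cell '.' (not opp) -> no flip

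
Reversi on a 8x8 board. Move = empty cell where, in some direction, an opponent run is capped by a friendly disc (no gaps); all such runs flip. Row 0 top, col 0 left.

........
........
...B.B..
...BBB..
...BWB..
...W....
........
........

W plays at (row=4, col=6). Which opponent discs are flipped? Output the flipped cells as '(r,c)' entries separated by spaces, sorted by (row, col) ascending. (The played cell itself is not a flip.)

Dir NW: opp run (3,5), next='.' -> no flip
Dir N: first cell '.' (not opp) -> no flip
Dir NE: first cell '.' (not opp) -> no flip
Dir W: opp run (4,5) capped by W -> flip
Dir E: first cell '.' (not opp) -> no flip
Dir SW: first cell '.' (not opp) -> no flip
Dir S: first cell '.' (not opp) -> no flip
Dir SE: first cell '.' (not opp) -> no flip

Answer: (4,5)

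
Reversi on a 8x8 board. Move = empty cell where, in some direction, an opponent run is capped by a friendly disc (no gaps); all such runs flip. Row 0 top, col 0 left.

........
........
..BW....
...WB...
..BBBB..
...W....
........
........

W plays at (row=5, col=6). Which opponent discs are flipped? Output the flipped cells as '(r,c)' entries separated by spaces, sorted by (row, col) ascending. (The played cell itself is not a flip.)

Answer: (3,4) (4,5)

Derivation:
Dir NW: opp run (4,5) (3,4) capped by W -> flip
Dir N: first cell '.' (not opp) -> no flip
Dir NE: first cell '.' (not opp) -> no flip
Dir W: first cell '.' (not opp) -> no flip
Dir E: first cell '.' (not opp) -> no flip
Dir SW: first cell '.' (not opp) -> no flip
Dir S: first cell '.' (not opp) -> no flip
Dir SE: first cell '.' (not opp) -> no flip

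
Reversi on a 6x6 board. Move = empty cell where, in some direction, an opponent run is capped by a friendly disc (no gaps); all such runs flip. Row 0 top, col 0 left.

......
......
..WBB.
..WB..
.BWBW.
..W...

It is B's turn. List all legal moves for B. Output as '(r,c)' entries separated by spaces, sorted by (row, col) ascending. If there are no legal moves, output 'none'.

(1,1): flips 1 -> legal
(1,2): no bracket -> illegal
(1,3): no bracket -> illegal
(2,1): flips 2 -> legal
(3,1): flips 1 -> legal
(3,4): no bracket -> illegal
(3,5): no bracket -> illegal
(4,5): flips 1 -> legal
(5,1): flips 1 -> legal
(5,3): no bracket -> illegal
(5,4): no bracket -> illegal
(5,5): flips 1 -> legal

Answer: (1,1) (2,1) (3,1) (4,5) (5,1) (5,5)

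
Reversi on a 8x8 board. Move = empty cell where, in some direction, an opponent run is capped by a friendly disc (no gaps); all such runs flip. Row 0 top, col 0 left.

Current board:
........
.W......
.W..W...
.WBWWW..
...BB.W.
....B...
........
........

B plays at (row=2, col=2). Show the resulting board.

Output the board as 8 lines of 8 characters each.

Place B at (2,2); scan 8 dirs for brackets.
Dir NW: opp run (1,1), next='.' -> no flip
Dir N: first cell '.' (not opp) -> no flip
Dir NE: first cell '.' (not opp) -> no flip
Dir W: opp run (2,1), next='.' -> no flip
Dir E: first cell '.' (not opp) -> no flip
Dir SW: opp run (3,1), next='.' -> no flip
Dir S: first cell 'B' (not opp) -> no flip
Dir SE: opp run (3,3) capped by B -> flip
All flips: (3,3)

Answer: ........
.W......
.WB.W...
.WBBWW..
...BB.W.
....B...
........
........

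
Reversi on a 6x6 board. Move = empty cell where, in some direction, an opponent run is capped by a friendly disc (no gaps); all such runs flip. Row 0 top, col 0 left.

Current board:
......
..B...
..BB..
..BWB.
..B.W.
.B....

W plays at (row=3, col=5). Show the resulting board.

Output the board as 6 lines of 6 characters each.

Place W at (3,5); scan 8 dirs for brackets.
Dir NW: first cell '.' (not opp) -> no flip
Dir N: first cell '.' (not opp) -> no flip
Dir NE: edge -> no flip
Dir W: opp run (3,4) capped by W -> flip
Dir E: edge -> no flip
Dir SW: first cell 'W' (not opp) -> no flip
Dir S: first cell '.' (not opp) -> no flip
Dir SE: edge -> no flip
All flips: (3,4)

Answer: ......
..B...
..BB..
..BWWW
..B.W.
.B....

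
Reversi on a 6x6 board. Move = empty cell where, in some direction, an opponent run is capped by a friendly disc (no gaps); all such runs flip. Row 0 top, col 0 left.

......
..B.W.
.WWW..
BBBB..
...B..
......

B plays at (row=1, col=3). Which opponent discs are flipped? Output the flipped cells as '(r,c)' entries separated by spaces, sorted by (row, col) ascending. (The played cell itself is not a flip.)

Answer: (2,2) (2,3)

Derivation:
Dir NW: first cell '.' (not opp) -> no flip
Dir N: first cell '.' (not opp) -> no flip
Dir NE: first cell '.' (not opp) -> no flip
Dir W: first cell 'B' (not opp) -> no flip
Dir E: opp run (1,4), next='.' -> no flip
Dir SW: opp run (2,2) capped by B -> flip
Dir S: opp run (2,3) capped by B -> flip
Dir SE: first cell '.' (not opp) -> no flip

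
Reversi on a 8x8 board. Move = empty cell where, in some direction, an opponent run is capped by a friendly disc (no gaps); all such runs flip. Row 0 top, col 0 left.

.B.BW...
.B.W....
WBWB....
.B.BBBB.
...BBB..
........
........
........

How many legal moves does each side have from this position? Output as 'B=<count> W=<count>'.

-- B to move --
(0,2): no bracket -> illegal
(0,5): flips 1 -> legal
(1,0): no bracket -> illegal
(1,2): no bracket -> illegal
(1,4): no bracket -> illegal
(1,5): no bracket -> illegal
(2,4): no bracket -> illegal
(3,0): no bracket -> illegal
(3,2): no bracket -> illegal
B mobility = 1
-- W to move --
(0,0): flips 1 -> legal
(0,2): flips 2 -> legal
(1,0): no bracket -> illegal
(1,2): no bracket -> illegal
(1,4): no bracket -> illegal
(2,4): flips 1 -> legal
(2,5): no bracket -> illegal
(2,6): no bracket -> illegal
(2,7): no bracket -> illegal
(3,0): no bracket -> illegal
(3,2): no bracket -> illegal
(3,7): no bracket -> illegal
(4,0): flips 1 -> legal
(4,1): no bracket -> illegal
(4,2): flips 1 -> legal
(4,6): no bracket -> illegal
(4,7): no bracket -> illegal
(5,2): no bracket -> illegal
(5,3): flips 3 -> legal
(5,4): no bracket -> illegal
(5,5): flips 2 -> legal
(5,6): no bracket -> illegal
W mobility = 7

Answer: B=1 W=7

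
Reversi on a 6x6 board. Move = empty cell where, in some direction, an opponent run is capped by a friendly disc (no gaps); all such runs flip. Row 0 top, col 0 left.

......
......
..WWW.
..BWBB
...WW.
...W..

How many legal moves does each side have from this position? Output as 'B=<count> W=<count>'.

Answer: B=5 W=6

Derivation:
-- B to move --
(1,1): no bracket -> illegal
(1,2): flips 2 -> legal
(1,3): flips 1 -> legal
(1,4): flips 2 -> legal
(1,5): no bracket -> illegal
(2,1): no bracket -> illegal
(2,5): no bracket -> illegal
(3,1): no bracket -> illegal
(4,2): no bracket -> illegal
(4,5): no bracket -> illegal
(5,2): flips 1 -> legal
(5,4): flips 2 -> legal
(5,5): no bracket -> illegal
B mobility = 5
-- W to move --
(2,1): flips 1 -> legal
(2,5): flips 1 -> legal
(3,1): flips 1 -> legal
(4,1): flips 1 -> legal
(4,2): flips 1 -> legal
(4,5): flips 1 -> legal
W mobility = 6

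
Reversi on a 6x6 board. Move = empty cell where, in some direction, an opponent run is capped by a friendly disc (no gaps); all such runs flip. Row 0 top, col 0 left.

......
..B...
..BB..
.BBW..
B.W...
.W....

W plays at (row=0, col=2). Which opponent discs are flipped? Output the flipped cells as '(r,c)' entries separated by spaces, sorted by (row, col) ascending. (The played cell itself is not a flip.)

Answer: (1,2) (2,2) (3,2)

Derivation:
Dir NW: edge -> no flip
Dir N: edge -> no flip
Dir NE: edge -> no flip
Dir W: first cell '.' (not opp) -> no flip
Dir E: first cell '.' (not opp) -> no flip
Dir SW: first cell '.' (not opp) -> no flip
Dir S: opp run (1,2) (2,2) (3,2) capped by W -> flip
Dir SE: first cell '.' (not opp) -> no flip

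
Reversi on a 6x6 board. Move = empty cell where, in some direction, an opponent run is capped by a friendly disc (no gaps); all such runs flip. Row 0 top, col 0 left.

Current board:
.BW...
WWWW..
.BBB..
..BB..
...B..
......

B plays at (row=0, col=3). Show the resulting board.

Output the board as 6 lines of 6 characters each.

Answer: .BBB..
WWBB..
.BBB..
..BB..
...B..
......

Derivation:
Place B at (0,3); scan 8 dirs for brackets.
Dir NW: edge -> no flip
Dir N: edge -> no flip
Dir NE: edge -> no flip
Dir W: opp run (0,2) capped by B -> flip
Dir E: first cell '.' (not opp) -> no flip
Dir SW: opp run (1,2) capped by B -> flip
Dir S: opp run (1,3) capped by B -> flip
Dir SE: first cell '.' (not opp) -> no flip
All flips: (0,2) (1,2) (1,3)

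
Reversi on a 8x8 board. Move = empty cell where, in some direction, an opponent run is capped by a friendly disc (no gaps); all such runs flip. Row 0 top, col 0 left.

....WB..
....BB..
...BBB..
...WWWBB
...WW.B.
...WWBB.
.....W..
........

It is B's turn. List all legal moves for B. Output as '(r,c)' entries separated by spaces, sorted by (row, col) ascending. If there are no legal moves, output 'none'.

Answer: (0,3) (2,2) (3,2) (4,2) (4,5) (5,2) (6,3) (6,4) (7,4) (7,5)

Derivation:
(0,3): flips 1 -> legal
(1,3): no bracket -> illegal
(2,2): flips 2 -> legal
(2,6): no bracket -> illegal
(3,2): flips 3 -> legal
(4,2): flips 1 -> legal
(4,5): flips 2 -> legal
(5,2): flips 4 -> legal
(6,2): no bracket -> illegal
(6,3): flips 3 -> legal
(6,4): flips 3 -> legal
(6,6): no bracket -> illegal
(7,4): flips 1 -> legal
(7,5): flips 1 -> legal
(7,6): no bracket -> illegal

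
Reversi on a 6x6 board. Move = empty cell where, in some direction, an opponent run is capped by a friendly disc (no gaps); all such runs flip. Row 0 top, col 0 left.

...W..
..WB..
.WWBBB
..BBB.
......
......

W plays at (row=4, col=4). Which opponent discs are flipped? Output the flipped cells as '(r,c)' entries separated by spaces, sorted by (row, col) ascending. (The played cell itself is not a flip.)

Dir NW: opp run (3,3) capped by W -> flip
Dir N: opp run (3,4) (2,4), next='.' -> no flip
Dir NE: first cell '.' (not opp) -> no flip
Dir W: first cell '.' (not opp) -> no flip
Dir E: first cell '.' (not opp) -> no flip
Dir SW: first cell '.' (not opp) -> no flip
Dir S: first cell '.' (not opp) -> no flip
Dir SE: first cell '.' (not opp) -> no flip

Answer: (3,3)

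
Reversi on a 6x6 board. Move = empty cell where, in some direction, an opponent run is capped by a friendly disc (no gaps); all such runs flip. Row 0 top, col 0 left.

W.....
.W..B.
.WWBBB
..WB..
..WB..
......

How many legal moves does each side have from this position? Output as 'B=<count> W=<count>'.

-- B to move --
(0,1): no bracket -> illegal
(0,2): no bracket -> illegal
(1,0): flips 2 -> legal
(1,2): no bracket -> illegal
(1,3): no bracket -> illegal
(2,0): flips 2 -> legal
(3,0): no bracket -> illegal
(3,1): flips 1 -> legal
(4,1): flips 2 -> legal
(5,1): flips 1 -> legal
(5,2): no bracket -> illegal
(5,3): no bracket -> illegal
B mobility = 5
-- W to move --
(0,3): no bracket -> illegal
(0,4): no bracket -> illegal
(0,5): flips 2 -> legal
(1,2): no bracket -> illegal
(1,3): no bracket -> illegal
(1,5): flips 2 -> legal
(3,4): flips 1 -> legal
(3,5): no bracket -> illegal
(4,4): flips 2 -> legal
(5,2): no bracket -> illegal
(5,3): no bracket -> illegal
(5,4): flips 1 -> legal
W mobility = 5

Answer: B=5 W=5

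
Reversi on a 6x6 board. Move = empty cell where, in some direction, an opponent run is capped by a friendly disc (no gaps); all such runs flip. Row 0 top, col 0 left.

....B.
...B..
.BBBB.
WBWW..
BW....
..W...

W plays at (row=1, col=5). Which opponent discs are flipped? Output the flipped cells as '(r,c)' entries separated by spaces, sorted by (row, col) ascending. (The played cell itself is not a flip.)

Answer: (2,4)

Derivation:
Dir NW: opp run (0,4), next=edge -> no flip
Dir N: first cell '.' (not opp) -> no flip
Dir NE: edge -> no flip
Dir W: first cell '.' (not opp) -> no flip
Dir E: edge -> no flip
Dir SW: opp run (2,4) capped by W -> flip
Dir S: first cell '.' (not opp) -> no flip
Dir SE: edge -> no flip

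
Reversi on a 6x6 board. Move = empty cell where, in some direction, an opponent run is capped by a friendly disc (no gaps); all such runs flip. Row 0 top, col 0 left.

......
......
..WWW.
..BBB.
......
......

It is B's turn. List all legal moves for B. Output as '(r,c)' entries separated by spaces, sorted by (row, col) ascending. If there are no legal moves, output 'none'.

(1,1): flips 1 -> legal
(1,2): flips 2 -> legal
(1,3): flips 1 -> legal
(1,4): flips 2 -> legal
(1,5): flips 1 -> legal
(2,1): no bracket -> illegal
(2,5): no bracket -> illegal
(3,1): no bracket -> illegal
(3,5): no bracket -> illegal

Answer: (1,1) (1,2) (1,3) (1,4) (1,5)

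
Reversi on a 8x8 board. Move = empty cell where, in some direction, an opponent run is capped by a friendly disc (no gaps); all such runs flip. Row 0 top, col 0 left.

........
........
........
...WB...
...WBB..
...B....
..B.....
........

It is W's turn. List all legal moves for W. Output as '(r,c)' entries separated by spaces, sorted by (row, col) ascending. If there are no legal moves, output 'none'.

(2,3): no bracket -> illegal
(2,4): no bracket -> illegal
(2,5): flips 1 -> legal
(3,5): flips 1 -> legal
(3,6): no bracket -> illegal
(4,2): no bracket -> illegal
(4,6): flips 2 -> legal
(5,1): no bracket -> illegal
(5,2): no bracket -> illegal
(5,4): no bracket -> illegal
(5,5): flips 1 -> legal
(5,6): no bracket -> illegal
(6,1): no bracket -> illegal
(6,3): flips 1 -> legal
(6,4): no bracket -> illegal
(7,1): no bracket -> illegal
(7,2): no bracket -> illegal
(7,3): no bracket -> illegal

Answer: (2,5) (3,5) (4,6) (5,5) (6,3)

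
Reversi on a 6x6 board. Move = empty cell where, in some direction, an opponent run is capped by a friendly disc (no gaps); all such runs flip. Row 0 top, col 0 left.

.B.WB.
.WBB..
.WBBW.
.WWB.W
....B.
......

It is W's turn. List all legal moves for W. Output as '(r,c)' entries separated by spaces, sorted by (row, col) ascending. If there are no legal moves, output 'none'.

Answer: (0,2) (0,5) (1,4) (3,4) (4,2) (4,3) (5,3) (5,5)

Derivation:
(0,0): no bracket -> illegal
(0,2): flips 3 -> legal
(0,5): flips 1 -> legal
(1,0): no bracket -> illegal
(1,4): flips 3 -> legal
(1,5): no bracket -> illegal
(3,4): flips 1 -> legal
(4,2): flips 1 -> legal
(4,3): flips 3 -> legal
(4,5): no bracket -> illegal
(5,3): flips 1 -> legal
(5,4): no bracket -> illegal
(5,5): flips 3 -> legal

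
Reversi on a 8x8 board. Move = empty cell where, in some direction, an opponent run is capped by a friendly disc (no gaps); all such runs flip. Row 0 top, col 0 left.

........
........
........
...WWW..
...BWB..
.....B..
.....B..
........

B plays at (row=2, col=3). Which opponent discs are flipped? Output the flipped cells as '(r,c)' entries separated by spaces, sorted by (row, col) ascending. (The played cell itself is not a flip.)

Answer: (3,3) (3,4)

Derivation:
Dir NW: first cell '.' (not opp) -> no flip
Dir N: first cell '.' (not opp) -> no flip
Dir NE: first cell '.' (not opp) -> no flip
Dir W: first cell '.' (not opp) -> no flip
Dir E: first cell '.' (not opp) -> no flip
Dir SW: first cell '.' (not opp) -> no flip
Dir S: opp run (3,3) capped by B -> flip
Dir SE: opp run (3,4) capped by B -> flip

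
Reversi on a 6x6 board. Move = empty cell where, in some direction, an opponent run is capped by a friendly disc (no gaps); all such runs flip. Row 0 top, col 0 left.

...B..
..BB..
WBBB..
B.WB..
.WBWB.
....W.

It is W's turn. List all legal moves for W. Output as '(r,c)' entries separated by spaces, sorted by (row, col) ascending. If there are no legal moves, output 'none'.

(0,1): no bracket -> illegal
(0,2): flips 2 -> legal
(0,4): no bracket -> illegal
(1,0): flips 1 -> legal
(1,1): no bracket -> illegal
(1,4): flips 1 -> legal
(2,4): flips 3 -> legal
(3,1): no bracket -> illegal
(3,4): flips 2 -> legal
(3,5): no bracket -> illegal
(4,0): flips 1 -> legal
(4,5): flips 1 -> legal
(5,1): no bracket -> illegal
(5,2): flips 1 -> legal
(5,3): no bracket -> illegal
(5,5): no bracket -> illegal

Answer: (0,2) (1,0) (1,4) (2,4) (3,4) (4,0) (4,5) (5,2)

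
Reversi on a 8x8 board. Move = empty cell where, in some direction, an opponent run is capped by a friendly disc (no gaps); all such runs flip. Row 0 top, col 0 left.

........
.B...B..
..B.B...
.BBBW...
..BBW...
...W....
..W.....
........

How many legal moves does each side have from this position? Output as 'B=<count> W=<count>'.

-- B to move --
(2,3): no bracket -> illegal
(2,5): flips 1 -> legal
(3,5): flips 1 -> legal
(4,5): flips 1 -> legal
(5,1): no bracket -> illegal
(5,2): no bracket -> illegal
(5,4): flips 2 -> legal
(5,5): flips 1 -> legal
(6,1): no bracket -> illegal
(6,3): flips 1 -> legal
(6,4): flips 1 -> legal
(7,1): no bracket -> illegal
(7,2): no bracket -> illegal
(7,3): no bracket -> illegal
B mobility = 7
-- W to move --
(0,0): flips 3 -> legal
(0,1): no bracket -> illegal
(0,2): no bracket -> illegal
(0,4): no bracket -> illegal
(0,5): no bracket -> illegal
(0,6): no bracket -> illegal
(1,0): no bracket -> illegal
(1,2): no bracket -> illegal
(1,3): no bracket -> illegal
(1,4): flips 1 -> legal
(1,6): no bracket -> illegal
(2,0): flips 2 -> legal
(2,1): no bracket -> illegal
(2,3): flips 2 -> legal
(2,5): no bracket -> illegal
(2,6): no bracket -> illegal
(3,0): flips 3 -> legal
(3,5): no bracket -> illegal
(4,0): no bracket -> illegal
(4,1): flips 2 -> legal
(5,1): no bracket -> illegal
(5,2): flips 1 -> legal
(5,4): no bracket -> illegal
W mobility = 7

Answer: B=7 W=7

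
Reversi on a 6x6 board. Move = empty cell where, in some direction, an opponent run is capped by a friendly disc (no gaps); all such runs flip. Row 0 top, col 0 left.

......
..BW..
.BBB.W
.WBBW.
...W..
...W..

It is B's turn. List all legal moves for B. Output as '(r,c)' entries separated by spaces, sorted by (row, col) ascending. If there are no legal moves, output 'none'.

Answer: (0,3) (0,4) (1,4) (3,0) (3,5) (4,0) (4,1) (4,5) (5,4)

Derivation:
(0,2): no bracket -> illegal
(0,3): flips 1 -> legal
(0,4): flips 1 -> legal
(1,4): flips 1 -> legal
(1,5): no bracket -> illegal
(2,0): no bracket -> illegal
(2,4): no bracket -> illegal
(3,0): flips 1 -> legal
(3,5): flips 1 -> legal
(4,0): flips 1 -> legal
(4,1): flips 1 -> legal
(4,2): no bracket -> illegal
(4,4): no bracket -> illegal
(4,5): flips 1 -> legal
(5,2): no bracket -> illegal
(5,4): flips 1 -> legal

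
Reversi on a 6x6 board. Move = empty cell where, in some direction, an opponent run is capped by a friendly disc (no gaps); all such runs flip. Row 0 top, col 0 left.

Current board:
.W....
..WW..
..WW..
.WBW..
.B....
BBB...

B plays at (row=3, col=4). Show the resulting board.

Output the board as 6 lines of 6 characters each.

Answer: .W....
..WW..
..WW..
.WBBB.
.B....
BBB...

Derivation:
Place B at (3,4); scan 8 dirs for brackets.
Dir NW: opp run (2,3) (1,2) (0,1), next=edge -> no flip
Dir N: first cell '.' (not opp) -> no flip
Dir NE: first cell '.' (not opp) -> no flip
Dir W: opp run (3,3) capped by B -> flip
Dir E: first cell '.' (not opp) -> no flip
Dir SW: first cell '.' (not opp) -> no flip
Dir S: first cell '.' (not opp) -> no flip
Dir SE: first cell '.' (not opp) -> no flip
All flips: (3,3)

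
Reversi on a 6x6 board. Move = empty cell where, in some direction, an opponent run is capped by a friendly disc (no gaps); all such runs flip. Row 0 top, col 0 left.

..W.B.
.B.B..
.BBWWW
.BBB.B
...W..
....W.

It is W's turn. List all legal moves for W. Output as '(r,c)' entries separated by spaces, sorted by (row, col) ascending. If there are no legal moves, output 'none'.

Answer: (0,3) (1,0) (2,0) (4,1) (4,2) (4,5)

Derivation:
(0,0): no bracket -> illegal
(0,1): no bracket -> illegal
(0,3): flips 1 -> legal
(0,5): no bracket -> illegal
(1,0): flips 2 -> legal
(1,2): no bracket -> illegal
(1,4): no bracket -> illegal
(1,5): no bracket -> illegal
(2,0): flips 3 -> legal
(3,0): no bracket -> illegal
(3,4): no bracket -> illegal
(4,0): no bracket -> illegal
(4,1): flips 1 -> legal
(4,2): flips 1 -> legal
(4,4): no bracket -> illegal
(4,5): flips 1 -> legal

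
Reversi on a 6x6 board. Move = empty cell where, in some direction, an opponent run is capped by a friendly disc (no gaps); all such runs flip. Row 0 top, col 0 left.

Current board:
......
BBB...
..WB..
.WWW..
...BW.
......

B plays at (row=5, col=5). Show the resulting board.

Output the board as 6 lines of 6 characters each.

Answer: ......
BBB...
..BB..
.WWB..
...BB.
.....B

Derivation:
Place B at (5,5); scan 8 dirs for brackets.
Dir NW: opp run (4,4) (3,3) (2,2) capped by B -> flip
Dir N: first cell '.' (not opp) -> no flip
Dir NE: edge -> no flip
Dir W: first cell '.' (not opp) -> no flip
Dir E: edge -> no flip
Dir SW: edge -> no flip
Dir S: edge -> no flip
Dir SE: edge -> no flip
All flips: (2,2) (3,3) (4,4)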